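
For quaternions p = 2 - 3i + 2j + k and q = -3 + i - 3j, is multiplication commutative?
No: pq = 3 + 14i - 11j + 4k ≠ 3 + 8i - 13j - 10k = qp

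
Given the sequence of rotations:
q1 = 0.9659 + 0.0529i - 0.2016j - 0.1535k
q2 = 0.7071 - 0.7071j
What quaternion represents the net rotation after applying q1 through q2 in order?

q2 · q1 = 0.5404 + 0.1459i - 0.8255j - 0.0711k
0.5404 + 0.1459i - 0.8255j - 0.0711k


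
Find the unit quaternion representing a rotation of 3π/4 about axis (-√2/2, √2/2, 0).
0.3827 - 0.6533i + 0.6533j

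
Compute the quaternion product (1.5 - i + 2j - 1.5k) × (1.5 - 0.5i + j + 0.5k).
0.5 + 0.25i + 5.75j - 1.5k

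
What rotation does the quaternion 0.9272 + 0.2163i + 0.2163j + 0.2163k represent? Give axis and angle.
axis = (√3/3, √3/3, √3/3), θ = 44°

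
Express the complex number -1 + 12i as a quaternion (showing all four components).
-1 + 12i + 0j + 0k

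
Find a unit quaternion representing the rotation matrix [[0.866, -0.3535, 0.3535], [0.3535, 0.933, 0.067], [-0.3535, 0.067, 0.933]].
0.9659 + 0.183j + 0.183k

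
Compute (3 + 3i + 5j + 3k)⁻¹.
0.0577 - 0.0577i - 0.0962j - 0.0577k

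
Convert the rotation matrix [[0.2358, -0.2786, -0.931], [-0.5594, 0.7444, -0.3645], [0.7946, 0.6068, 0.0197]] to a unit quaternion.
0.7071 + 0.3434i - 0.6101j - 0.0993k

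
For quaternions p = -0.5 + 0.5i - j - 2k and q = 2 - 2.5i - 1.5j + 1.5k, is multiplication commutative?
No: pq = 1.75 - 2.25i + 3j - 8k ≠ 1.75 + 6.75i - 5.5j - 1.5k = qp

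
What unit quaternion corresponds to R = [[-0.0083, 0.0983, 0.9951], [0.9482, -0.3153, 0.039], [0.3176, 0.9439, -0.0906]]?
0.3827 + 0.5911i + 0.4426j + 0.5552k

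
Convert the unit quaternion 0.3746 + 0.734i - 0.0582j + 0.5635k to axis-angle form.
axis = (0.7916, -0.0628, 0.6078), θ = 136°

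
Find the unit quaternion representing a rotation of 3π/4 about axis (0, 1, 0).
0.3827 + 0.9239j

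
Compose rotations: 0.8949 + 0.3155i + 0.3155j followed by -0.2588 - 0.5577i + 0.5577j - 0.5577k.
-0.2316 - 0.4048i + 0.2415j - 0.851k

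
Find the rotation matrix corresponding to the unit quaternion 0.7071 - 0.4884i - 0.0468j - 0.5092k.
[[0.4771, 0.7658, 0.4312], [-0.6744, 0.0044, 0.7384], [0.5636, -0.643, 0.5186]]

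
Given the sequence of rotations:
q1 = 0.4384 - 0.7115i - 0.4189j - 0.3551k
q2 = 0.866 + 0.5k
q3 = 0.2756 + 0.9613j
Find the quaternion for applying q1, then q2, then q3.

q2 · q1 = 0.5572 - 0.4067i - 0.7185j - 0.0883k
q3 · q2 · q1 = 0.8443 - 0.197i + 0.3376j + 0.3666k
0.8443 - 0.197i + 0.3376j + 0.3666k


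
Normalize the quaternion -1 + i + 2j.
-0.4082 + 0.4082i + 0.8165j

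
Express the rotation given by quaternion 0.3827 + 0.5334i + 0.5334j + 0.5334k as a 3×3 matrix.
[[-0.1381, 0.1608, 0.9773], [0.9773, -0.1381, 0.1608], [0.1608, 0.9773, -0.1381]]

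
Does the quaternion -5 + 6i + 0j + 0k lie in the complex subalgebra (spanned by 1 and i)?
Yes. The quaternion -5 + 6i has j- and k-coefficients y = z = 0, so it lies in the complex subalgebra spanned by 1 and i.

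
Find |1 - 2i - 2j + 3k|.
√18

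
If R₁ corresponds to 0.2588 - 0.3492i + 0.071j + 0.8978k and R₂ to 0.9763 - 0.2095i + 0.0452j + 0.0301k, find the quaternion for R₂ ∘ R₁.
0.1493 - 0.3567i + 0.2586j + 0.8852k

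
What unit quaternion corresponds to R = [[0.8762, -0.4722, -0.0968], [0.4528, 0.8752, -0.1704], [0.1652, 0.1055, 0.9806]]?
0.9659 + 0.0714i - 0.0678j + 0.2394k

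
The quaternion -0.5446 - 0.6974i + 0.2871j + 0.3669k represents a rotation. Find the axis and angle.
axis = (-0.8315, 0.3423, 0.4375), θ = 246°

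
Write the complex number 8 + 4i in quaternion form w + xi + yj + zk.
8 + 4i + 0j + 0k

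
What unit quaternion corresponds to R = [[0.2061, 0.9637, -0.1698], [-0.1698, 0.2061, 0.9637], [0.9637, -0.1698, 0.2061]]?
0.6361 - 0.4455i - 0.4455j - 0.4455k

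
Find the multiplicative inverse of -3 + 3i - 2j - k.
-0.1304 - 0.1304i + 0.087j + 0.0435k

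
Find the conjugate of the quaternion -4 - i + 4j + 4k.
-4 + i - 4j - 4k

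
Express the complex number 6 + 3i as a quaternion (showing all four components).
6 + 3i + 0j + 0k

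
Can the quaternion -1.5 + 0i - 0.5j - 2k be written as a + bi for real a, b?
No. The quaternion -1.5 - 0.5j - 2k has j-coefficient y = -0.5 and k-coefficient z = -2, not both zero, so it does not lie in the complex subalgebra spanned by 1 and i.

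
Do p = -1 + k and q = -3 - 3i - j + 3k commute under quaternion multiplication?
No: pq = 4i - 2j - 6k ≠ 2i + 4j - 6k = qp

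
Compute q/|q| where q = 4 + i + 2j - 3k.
0.7303 + 0.1826i + 0.3651j - 0.5477k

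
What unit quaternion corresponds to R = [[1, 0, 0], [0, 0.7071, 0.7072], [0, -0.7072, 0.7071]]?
0.9239 - 0.3827i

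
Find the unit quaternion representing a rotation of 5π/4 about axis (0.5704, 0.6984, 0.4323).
-0.3827 + 0.527i + 0.6452j + 0.3994k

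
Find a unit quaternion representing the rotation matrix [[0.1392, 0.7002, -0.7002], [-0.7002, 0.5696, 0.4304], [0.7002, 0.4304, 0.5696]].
0.7547 - 0.4639j - 0.4639k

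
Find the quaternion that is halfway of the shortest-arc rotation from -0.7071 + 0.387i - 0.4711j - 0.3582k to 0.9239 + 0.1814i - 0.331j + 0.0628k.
-0.9579 + 0.1207i - 0.0823j - 0.2472k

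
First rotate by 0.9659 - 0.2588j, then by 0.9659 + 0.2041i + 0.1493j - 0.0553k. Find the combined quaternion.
0.9716 + 0.1828i - 0.1058j - 0.1062k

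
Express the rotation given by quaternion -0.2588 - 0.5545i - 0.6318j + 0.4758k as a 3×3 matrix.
[[-0.2511, 0.9469, -0.2006], [0.4544, -0.0677, -0.8882], [-0.8547, -0.3142, -0.4133]]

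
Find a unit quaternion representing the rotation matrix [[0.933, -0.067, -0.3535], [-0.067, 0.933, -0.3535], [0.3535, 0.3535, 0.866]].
0.9659 + 0.183i - 0.183j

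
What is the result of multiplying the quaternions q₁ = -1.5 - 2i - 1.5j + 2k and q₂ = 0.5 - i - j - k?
-2.25 + 4i - 3.25j + 3k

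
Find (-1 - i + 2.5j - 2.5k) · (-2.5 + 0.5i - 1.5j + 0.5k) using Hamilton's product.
8 - 0.5i - 5.5j + 6k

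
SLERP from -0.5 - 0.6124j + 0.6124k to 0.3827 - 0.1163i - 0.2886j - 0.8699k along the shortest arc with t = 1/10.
-0.5104 + 0.0138i - 0.5356j + 0.6726k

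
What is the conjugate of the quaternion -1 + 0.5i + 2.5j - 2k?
-1 - 0.5i - 2.5j + 2k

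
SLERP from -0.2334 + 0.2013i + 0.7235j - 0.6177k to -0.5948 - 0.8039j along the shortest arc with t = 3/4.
0.4199 + 0.0616i + 0.8855j - 0.1891k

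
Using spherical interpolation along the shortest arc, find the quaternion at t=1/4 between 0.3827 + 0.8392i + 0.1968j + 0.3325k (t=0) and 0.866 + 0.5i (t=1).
0.5336 + 0.7902i + 0.1535j + 0.2593k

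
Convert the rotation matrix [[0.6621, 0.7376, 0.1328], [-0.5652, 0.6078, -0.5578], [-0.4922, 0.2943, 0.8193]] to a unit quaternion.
0.8788 + 0.2424i + 0.1778j - 0.3706k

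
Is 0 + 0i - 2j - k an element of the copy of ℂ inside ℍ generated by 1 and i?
No. The quaternion -2j - k has j-coefficient y = -2 and k-coefficient z = -1, not both zero, so it does not lie in the complex subalgebra spanned by 1 and i.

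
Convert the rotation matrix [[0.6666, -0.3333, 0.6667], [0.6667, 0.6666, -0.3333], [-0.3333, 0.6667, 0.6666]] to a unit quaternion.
0.866 + 0.2887i + 0.2887j + 0.2887k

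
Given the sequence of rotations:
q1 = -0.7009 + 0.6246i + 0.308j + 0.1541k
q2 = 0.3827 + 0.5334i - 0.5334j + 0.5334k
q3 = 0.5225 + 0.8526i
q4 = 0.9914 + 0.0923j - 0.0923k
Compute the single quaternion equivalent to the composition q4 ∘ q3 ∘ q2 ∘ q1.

q2 · q1 = -0.5193 - 0.3813i + 0.7427j + 0.1826k
q3 · q2 · q1 = 0.0538 - 0.642i + 0.2324j + 0.7286k
q4 · q3 · q2 · q1 = 0.0991 - 0.5478i + 0.2946j + 0.7766k
0.0991 - 0.5478i + 0.2946j + 0.7766k


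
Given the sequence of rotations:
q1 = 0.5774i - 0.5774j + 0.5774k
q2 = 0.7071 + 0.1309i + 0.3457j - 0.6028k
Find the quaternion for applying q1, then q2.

q2 · q1 = 0.4721 + 0.2598i - 0.8319j + 0.1331k
0.4721 + 0.2598i - 0.8319j + 0.1331k


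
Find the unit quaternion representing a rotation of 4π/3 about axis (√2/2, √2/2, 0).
-0.5 + 0.6124i + 0.6124j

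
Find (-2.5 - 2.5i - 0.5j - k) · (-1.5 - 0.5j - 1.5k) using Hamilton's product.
2 + 4i - 1.75j + 6.5k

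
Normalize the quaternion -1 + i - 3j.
-0.3015 + 0.3015i - 0.9045j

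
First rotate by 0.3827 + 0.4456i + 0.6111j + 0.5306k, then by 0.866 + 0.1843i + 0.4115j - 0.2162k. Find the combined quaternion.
0.1125 + 0.8069i + 0.4926j + 0.306k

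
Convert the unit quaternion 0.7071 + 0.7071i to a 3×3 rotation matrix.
[[1, 0, 0], [0, 0, -1], [0, 1, 0]]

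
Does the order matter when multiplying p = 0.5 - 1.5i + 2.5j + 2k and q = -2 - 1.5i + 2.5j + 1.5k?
Yes: pq = -12.5 + i - 4.5j - 3.25k ≠ -12.5 + 3.5i - 3j - 3.25k = qp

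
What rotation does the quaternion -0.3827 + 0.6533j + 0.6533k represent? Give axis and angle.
axis = (0, √2/2, √2/2), θ = 5π/4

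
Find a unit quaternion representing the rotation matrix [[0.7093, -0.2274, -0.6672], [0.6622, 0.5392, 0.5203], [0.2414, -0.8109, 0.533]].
0.8339 - 0.3991i - 0.2724j + 0.2667k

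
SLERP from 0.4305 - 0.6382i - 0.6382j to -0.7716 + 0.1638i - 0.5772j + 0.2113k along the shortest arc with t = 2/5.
0.7757 - 0.5945i - 0.1745j - 0.1198k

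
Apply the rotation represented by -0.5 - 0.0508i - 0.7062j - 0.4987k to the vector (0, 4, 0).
(-1.708, 1.99, 3.021)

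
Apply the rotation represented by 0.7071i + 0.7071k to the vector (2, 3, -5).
(-5, -3, 2)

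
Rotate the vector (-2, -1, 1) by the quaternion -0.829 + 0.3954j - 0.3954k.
(-0.749, -2.311, -0.311)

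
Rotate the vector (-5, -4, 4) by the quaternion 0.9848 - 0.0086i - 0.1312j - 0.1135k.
(-6.628, -2.603, 2.509)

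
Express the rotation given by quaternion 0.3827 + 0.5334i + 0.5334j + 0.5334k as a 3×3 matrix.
[[-0.1381, 0.1608, 0.9773], [0.9773, -0.1381, 0.1608], [0.1608, 0.9773, -0.1381]]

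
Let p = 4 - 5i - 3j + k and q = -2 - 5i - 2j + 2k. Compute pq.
-41 - 14i + 3j + k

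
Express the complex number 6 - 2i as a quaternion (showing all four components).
6 - 2i + 0j + 0k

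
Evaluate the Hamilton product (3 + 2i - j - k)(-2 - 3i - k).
-1 - 12i + 7j - 4k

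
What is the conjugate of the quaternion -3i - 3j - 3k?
3i + 3j + 3k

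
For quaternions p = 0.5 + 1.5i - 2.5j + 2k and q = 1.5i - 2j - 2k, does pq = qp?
No: pq = -3.25 + 9.75i + 5j - 0.25k ≠ -3.25 - 8.25i - 7j - 1.75k = qp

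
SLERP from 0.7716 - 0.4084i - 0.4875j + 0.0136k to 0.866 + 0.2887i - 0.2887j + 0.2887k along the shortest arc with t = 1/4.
0.8475 - 0.2416i - 0.4638j + 0.0907k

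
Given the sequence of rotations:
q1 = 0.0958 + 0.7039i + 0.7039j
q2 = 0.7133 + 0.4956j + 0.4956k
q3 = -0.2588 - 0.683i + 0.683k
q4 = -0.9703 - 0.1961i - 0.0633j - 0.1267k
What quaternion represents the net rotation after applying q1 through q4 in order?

q2 · q1 = -0.2805 + 0.1532i + 0.8984j - 0.3014k
q3 · q2 · q1 = 0.3831 - 0.4617i - 0.3337j - 0.7272k
q4 · q3 · q2 · q1 = -0.5755 + 0.3766i + 0.2154j + 0.6933k
-0.5755 + 0.3766i + 0.2154j + 0.6933k


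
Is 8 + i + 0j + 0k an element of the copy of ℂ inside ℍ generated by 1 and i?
Yes. The quaternion 8 + i has j- and k-coefficients y = z = 0, so it lies in the complex subalgebra spanned by 1 and i.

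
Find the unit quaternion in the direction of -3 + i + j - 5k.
-0.5 + 0.1667i + 0.1667j - 0.8333k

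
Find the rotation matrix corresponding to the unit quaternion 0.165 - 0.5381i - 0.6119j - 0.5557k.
[[-0.3664, 0.8419, 0.3961], [0.4751, -0.1967, 0.8576], [0.8, 0.5025, -0.3279]]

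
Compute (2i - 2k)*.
-2i + 2k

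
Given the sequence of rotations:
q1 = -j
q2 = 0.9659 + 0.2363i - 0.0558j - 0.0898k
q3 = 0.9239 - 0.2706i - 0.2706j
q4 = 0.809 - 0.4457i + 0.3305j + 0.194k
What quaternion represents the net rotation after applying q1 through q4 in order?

q2 · q1 = -0.0558 - 0.0898i - 0.9659j - 0.2363k
q3 · q2 · q1 = -0.3372 - 0.0039i - 0.9412j + 0.0188k
q4 · q3 · q2 · q1 = 0.0329 + 0.3359i - 0.8653j + 0.3706k
0.0329 + 0.3359i - 0.8653j + 0.3706k


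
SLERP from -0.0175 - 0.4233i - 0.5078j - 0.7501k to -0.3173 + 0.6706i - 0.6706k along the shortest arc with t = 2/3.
-0.2621 + 0.3492i - 0.2258j - 0.8709k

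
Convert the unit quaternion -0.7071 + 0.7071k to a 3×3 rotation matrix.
[[0, 1, 0], [-1, 0, 0], [0, 0, 1]]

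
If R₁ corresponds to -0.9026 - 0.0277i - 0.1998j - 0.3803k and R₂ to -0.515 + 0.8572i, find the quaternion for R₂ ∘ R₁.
0.4886 - 0.7594i + 0.4289j + 0.0246k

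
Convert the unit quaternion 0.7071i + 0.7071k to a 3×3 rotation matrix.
[[0, 0, 1], [0, -1, 0], [1, 0, 0]]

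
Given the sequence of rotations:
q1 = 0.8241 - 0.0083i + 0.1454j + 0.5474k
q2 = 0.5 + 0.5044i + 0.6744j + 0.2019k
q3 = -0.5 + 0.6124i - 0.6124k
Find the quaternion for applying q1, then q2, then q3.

q2 · q1 = 0.2077 + 0.7513i + 0.3507j + 0.519k
q3 · q2 · q1 = -0.2461 - 0.0337i - 0.9533j - 0.1719k
-0.2461 - 0.0337i - 0.9533j - 0.1719k


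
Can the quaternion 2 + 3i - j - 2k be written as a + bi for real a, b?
No. The quaternion 2 + 3i - j - 2k has j-coefficient y = -1 and k-coefficient z = -2, not both zero, so it does not lie in the complex subalgebra spanned by 1 and i.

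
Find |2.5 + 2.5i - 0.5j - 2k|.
4.093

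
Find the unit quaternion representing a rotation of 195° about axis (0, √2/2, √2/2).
-0.1305 + 0.7011j + 0.7011k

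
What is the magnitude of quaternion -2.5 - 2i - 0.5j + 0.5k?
3.279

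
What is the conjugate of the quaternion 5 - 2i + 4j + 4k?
5 + 2i - 4j - 4k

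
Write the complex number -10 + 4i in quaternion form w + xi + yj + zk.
-10 + 4i + 0j + 0k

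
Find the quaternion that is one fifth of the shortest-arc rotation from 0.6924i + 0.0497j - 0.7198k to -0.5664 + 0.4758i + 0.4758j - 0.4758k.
-0.1258 + 0.6822i + 0.1471j - 0.705k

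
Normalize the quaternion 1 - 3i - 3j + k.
0.2236 - 0.6708i - 0.6708j + 0.2236k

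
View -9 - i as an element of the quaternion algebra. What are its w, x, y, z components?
-9 - i + 0j + 0k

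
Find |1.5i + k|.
1.803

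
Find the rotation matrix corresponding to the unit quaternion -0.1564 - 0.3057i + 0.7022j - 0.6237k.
[[-0.7642, -0.6244, 0.1617], [-0.2342, 0.0351, -0.9715], [0.601, -0.7803, -0.1731]]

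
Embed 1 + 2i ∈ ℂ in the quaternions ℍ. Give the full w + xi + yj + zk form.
1 + 2i + 0j + 0k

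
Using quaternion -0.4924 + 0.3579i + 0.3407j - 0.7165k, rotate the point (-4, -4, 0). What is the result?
(2.883, -2.666, 4.072)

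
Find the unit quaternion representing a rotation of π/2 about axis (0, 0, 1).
0.7071 + 0.7071k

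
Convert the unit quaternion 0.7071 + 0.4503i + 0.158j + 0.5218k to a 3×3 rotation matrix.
[[0.4055, -0.5956, 0.6934], [0.8802, 0.0499, -0.4719], [0.2465, 0.8017, 0.5445]]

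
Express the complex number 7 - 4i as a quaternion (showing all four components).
7 - 4i + 0j + 0k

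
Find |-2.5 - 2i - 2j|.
3.775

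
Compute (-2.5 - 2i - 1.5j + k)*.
-2.5 + 2i + 1.5j - k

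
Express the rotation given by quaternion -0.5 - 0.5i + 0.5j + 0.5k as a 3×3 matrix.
[[0, 0, -1], [-1, 0, 0], [0, 1, 0]]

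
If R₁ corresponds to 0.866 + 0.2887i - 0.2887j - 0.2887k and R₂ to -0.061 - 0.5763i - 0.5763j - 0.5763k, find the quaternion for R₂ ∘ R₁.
-0.2192 - 0.5167i - 0.8142j - 0.1487k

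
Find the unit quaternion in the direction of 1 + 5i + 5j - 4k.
0.1222 + 0.6108i + 0.6108j - 0.4887k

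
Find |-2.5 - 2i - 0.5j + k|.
3.391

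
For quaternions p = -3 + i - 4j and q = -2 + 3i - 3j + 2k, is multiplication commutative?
No: pq = -9 - 19i + 15j + 3k ≠ -9 - 3i + 19j - 15k = qp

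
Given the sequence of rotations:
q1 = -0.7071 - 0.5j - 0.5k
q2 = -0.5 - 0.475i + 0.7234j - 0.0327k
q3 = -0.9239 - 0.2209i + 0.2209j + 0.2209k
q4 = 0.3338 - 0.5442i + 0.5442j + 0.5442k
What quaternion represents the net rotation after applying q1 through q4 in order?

q2 · q1 = 0.6989 - 0.0422i - 0.499j + 0.5106k
q3 · q2 · q1 = -0.6576 + 0.1076i + 0.7189j - 0.1978k
q4 · q3 · q2 · q1 = -0.4445 - 0.1051i - 0.167j - 0.8737k
-0.4445 - 0.1051i - 0.167j - 0.8737k


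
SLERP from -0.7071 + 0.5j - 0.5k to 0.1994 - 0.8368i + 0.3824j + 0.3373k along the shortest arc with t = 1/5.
-0.7108 + 0.2413i + 0.3517j - 0.5593k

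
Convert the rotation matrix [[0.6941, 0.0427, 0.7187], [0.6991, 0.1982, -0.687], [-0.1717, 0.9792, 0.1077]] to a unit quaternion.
0.7071 + 0.5891i + 0.3148j + 0.2321k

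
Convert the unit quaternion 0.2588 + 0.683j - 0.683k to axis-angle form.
axis = (0, √2/2, -√2/2), θ = 5π/6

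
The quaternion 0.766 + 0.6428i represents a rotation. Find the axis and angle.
axis = (1, 0, 0), θ = 80°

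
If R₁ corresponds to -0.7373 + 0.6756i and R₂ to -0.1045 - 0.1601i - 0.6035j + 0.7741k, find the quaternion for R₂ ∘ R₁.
0.1852 + 0.0474i + 0.9679j - 0.163k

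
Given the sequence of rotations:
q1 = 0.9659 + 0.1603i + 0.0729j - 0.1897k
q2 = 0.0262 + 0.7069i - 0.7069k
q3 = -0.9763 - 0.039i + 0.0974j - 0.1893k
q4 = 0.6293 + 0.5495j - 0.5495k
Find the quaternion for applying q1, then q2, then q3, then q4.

q2 · q1 = -0.2221 + 0.7385i + 0.0227j - 0.6362k
q3 · q2 · q1 = 0.123 - 0.77i - 0.2084j + 0.5904k
q4 · q3 · q2 · q1 = 0.5163 - 0.2747i + 0.3596j + 0.7271k
0.5163 - 0.2747i + 0.3596j + 0.7271k


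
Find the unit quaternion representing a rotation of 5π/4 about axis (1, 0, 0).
-0.3827 + 0.9239i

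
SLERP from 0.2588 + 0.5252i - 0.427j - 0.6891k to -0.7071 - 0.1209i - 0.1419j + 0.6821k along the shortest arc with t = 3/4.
0.6334 + 0.2435i - 0.0076j - 0.7345k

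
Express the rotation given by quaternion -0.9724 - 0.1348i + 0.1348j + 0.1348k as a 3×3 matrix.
[[0.9273, 0.2258, -0.2985], [-0.2985, 0.9273, -0.2258], [0.2258, 0.2985, 0.9273]]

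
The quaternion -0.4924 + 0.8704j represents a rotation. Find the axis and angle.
axis = (0, 1, 0), θ = 239°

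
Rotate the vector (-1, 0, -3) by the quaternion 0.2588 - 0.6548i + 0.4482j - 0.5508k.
(-2.851, 1.336, 0.289)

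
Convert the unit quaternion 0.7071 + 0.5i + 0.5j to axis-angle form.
axis = (√2/2, √2/2, 0), θ = π/2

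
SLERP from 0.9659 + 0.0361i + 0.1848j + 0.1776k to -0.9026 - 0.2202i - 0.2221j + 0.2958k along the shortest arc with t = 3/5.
0.9589 + 0.151i + 0.214j - 0.1089k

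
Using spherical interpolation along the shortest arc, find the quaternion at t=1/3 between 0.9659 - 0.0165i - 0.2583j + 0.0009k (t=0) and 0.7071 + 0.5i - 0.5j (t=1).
0.9196 + 0.1657i - 0.3561j + 0.0006k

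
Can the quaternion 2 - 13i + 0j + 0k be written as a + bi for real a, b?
Yes. The quaternion 2 - 13i has j- and k-coefficients y = z = 0, so it lies in the complex subalgebra spanned by 1 and i.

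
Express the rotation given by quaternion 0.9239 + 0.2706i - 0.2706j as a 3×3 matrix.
[[0.8536, -0.1464, -0.5], [-0.1464, 0.8536, -0.5], [0.5, 0.5, 0.7071]]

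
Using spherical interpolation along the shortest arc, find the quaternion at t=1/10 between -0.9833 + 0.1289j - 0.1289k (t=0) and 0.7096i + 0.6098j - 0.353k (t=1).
-0.9553 + 0.1031i + 0.2138j - 0.1765k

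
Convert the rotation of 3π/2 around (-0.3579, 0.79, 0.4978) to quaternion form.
-0.7071 - 0.2531i + 0.5586j + 0.352k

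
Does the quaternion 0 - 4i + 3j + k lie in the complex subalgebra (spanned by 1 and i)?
No. The quaternion -4i + 3j + k has j-coefficient y = 3 and k-coefficient z = 1, not both zero, so it does not lie in the complex subalgebra spanned by 1 and i.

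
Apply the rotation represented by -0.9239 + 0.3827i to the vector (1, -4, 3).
(1, -0.707, 4.95)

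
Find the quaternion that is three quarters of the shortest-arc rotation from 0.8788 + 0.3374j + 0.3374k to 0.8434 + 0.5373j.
0.8651 + 0.4941j + 0.0865k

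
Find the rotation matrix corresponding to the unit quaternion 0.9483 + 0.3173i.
[[1, 0, 0], [0, 0.7986, -0.6018], [0, 0.6018, 0.7986]]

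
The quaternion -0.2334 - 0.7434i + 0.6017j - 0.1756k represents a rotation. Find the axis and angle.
axis = (-0.7645, 0.6188, -0.1806), θ = 207°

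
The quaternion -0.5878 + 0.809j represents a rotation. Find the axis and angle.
axis = (0, 1, 0), θ = 252°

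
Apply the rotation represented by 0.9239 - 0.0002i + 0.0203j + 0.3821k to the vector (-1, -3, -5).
(1.224, -2.909, -5.004)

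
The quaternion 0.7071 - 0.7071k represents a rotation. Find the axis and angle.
axis = (0, 0, -1), θ = π/2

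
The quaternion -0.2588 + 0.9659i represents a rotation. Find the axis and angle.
axis = (1, 0, 0), θ = 7π/6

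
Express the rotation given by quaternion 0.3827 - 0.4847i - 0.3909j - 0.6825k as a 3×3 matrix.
[[-0.2372, 0.9013, 0.3624], [-0.1434, -0.4015, 0.9046], [0.9608, 0.1626, 0.2245]]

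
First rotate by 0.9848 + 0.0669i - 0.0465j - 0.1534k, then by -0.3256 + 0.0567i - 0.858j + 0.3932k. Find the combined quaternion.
-0.304 + 0.184i - 0.7948j + 0.4919k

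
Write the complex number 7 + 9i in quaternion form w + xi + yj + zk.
7 + 9i + 0j + 0k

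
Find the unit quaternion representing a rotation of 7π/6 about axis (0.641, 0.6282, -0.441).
-0.2588 + 0.6192i + 0.6068j - 0.426k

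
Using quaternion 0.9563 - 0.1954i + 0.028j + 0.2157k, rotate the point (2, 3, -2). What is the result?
(0.602, 2.523, -3.205)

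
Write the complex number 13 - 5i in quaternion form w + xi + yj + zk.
13 - 5i + 0j + 0k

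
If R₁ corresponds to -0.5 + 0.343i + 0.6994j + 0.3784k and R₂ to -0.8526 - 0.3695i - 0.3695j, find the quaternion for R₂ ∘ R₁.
0.8115 - 0.2475i - 0.2717j - 0.4543k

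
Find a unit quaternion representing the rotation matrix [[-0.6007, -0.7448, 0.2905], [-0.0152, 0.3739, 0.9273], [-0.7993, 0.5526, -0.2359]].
0.3665 - 0.2556i + 0.7434j + 0.4977k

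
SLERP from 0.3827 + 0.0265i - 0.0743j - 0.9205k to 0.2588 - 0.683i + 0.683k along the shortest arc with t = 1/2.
0.0704 + 0.4033i - 0.0422j - 0.9114k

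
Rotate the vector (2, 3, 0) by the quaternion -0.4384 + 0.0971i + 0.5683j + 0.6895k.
(0.951, -0.897, 3.36)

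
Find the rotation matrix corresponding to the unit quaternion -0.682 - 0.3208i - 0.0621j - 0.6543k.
[[0.1361, -0.8526, 0.5045], [0.9323, -0.062, -0.3563], [0.3351, 0.5188, 0.7865]]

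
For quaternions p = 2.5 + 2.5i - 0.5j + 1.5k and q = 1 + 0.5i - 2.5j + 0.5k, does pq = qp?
No: pq = -0.75 + 7.25i - 7.25j - 3.25k ≠ -0.75 + 0.25i - 6.25j + 8.75k = qp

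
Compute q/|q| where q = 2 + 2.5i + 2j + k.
0.5121 + 0.6402i + 0.5121j + 0.2561k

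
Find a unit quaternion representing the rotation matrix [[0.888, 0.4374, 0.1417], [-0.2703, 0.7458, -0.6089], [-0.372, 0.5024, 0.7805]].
0.9239 + 0.3007i + 0.139j - 0.1915k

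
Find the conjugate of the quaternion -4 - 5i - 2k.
-4 + 5i + 2k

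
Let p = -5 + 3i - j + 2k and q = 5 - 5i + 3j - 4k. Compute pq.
1 + 38i - 18j + 34k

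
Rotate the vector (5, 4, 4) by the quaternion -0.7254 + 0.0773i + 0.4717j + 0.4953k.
(1.057, 1.079, 7.397)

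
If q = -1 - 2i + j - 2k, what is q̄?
-1 + 2i - j + 2k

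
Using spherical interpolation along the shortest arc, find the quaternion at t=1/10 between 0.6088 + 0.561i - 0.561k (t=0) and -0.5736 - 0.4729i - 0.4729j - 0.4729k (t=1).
0.651 + 0.5927i + 0.0611j - 0.4704k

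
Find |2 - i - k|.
√6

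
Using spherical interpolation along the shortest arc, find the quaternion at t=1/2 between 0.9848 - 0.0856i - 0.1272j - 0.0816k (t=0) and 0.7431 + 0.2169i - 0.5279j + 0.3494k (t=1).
0.9231 + 0.0701i - 0.35j + 0.1431k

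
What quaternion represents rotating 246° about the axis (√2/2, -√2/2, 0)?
-0.5446 + 0.593i - 0.593j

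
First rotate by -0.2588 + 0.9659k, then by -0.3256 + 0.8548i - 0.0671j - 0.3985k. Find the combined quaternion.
0.4692 - 0.286i - 0.8083j - 0.2114k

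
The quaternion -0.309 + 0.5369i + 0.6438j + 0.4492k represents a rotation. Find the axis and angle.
axis = (0.5645, 0.6769, 0.4723), θ = 216°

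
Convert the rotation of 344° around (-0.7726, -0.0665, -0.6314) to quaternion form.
-0.9903 - 0.1075i - 0.0093j - 0.0879k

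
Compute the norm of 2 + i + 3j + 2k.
√18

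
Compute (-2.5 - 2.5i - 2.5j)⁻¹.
-0.1333 + 0.1333i + 0.1333j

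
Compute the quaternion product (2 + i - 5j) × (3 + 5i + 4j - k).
21 + 18i - 6j + 27k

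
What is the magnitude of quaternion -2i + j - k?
√6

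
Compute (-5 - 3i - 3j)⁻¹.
-0.1163 + 0.0698i + 0.0698j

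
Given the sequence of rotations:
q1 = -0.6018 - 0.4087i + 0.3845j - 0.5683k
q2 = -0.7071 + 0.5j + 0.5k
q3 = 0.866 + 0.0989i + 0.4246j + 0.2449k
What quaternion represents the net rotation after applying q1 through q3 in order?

q2 · q1 = 0.5174 - 0.1874i - 0.7771j + 0.3053k
q3 · q2 · q1 = 0.7218 + 0.2088i - 0.5294j + 0.3938k
0.7218 + 0.2088i - 0.5294j + 0.3938k


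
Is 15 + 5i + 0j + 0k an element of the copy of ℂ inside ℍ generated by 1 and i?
Yes. The quaternion 15 + 5i has j- and k-coefficients y = z = 0, so it lies in the complex subalgebra spanned by 1 and i.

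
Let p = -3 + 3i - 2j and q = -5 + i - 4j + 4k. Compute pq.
4 - 26i + 10j - 22k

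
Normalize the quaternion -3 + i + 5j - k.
-0.5 + 0.1667i + 0.8333j - 0.1667k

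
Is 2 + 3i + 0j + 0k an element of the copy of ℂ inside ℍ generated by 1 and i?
Yes. The quaternion 2 + 3i has j- and k-coefficients y = z = 0, so it lies in the complex subalgebra spanned by 1 and i.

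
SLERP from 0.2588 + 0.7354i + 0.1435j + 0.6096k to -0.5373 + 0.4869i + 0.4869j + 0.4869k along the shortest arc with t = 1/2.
-0.1564 + 0.6864i + 0.354j + 0.6157k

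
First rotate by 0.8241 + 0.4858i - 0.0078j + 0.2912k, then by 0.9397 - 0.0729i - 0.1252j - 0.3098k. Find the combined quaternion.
0.8991 + 0.3576i - 0.2398j + 0.0797k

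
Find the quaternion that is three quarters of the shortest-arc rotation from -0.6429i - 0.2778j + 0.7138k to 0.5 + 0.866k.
0.3991 - 0.1834i - 0.0792j + 0.8949k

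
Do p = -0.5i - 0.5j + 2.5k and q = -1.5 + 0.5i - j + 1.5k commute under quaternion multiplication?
No: pq = -4 + 2.5i + 2.75j - 3k ≠ -4 - i - 1.25j - 4.5k = qp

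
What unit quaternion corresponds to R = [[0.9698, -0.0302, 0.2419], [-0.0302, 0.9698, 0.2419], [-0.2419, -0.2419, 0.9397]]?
0.9848 - 0.1228i + 0.1228j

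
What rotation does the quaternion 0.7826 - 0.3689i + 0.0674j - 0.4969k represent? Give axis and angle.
axis = (-0.5926, 0.1083, -0.7982), θ = 77°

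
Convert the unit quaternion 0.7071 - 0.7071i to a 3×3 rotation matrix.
[[1, 0, 0], [0, 0, 1], [0, -1, 0]]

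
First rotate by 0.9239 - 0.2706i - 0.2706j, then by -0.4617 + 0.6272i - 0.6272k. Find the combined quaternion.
-0.2568 + 0.5347i + 0.2947j - 0.7492k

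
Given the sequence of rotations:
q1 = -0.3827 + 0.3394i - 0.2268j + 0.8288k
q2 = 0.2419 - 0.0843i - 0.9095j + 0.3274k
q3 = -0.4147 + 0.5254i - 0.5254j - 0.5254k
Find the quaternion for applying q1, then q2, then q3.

q2 · q1 = -0.5416 - 0.5652i + 0.4742j + 0.403k
q3 · q2 · q1 = 0.9824 - 0.0128i + 0.1731j + 0.0696k
0.9824 - 0.0128i + 0.1731j + 0.0696k


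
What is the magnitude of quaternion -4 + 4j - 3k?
√41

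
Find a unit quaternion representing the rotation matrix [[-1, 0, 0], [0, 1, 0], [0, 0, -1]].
j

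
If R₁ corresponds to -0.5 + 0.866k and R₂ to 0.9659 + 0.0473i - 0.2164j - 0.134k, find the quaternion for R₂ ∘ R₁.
-0.3669 - 0.2111i + 0.0672j + 0.9035k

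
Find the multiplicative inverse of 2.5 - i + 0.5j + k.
0.2941 + 0.1176i - 0.0588j - 0.1176k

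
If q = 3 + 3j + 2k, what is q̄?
3 - 3j - 2k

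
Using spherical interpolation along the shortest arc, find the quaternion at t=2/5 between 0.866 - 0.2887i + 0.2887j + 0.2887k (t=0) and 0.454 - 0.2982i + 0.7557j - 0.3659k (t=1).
0.7792 - 0.3265i + 0.5344j + 0.0247k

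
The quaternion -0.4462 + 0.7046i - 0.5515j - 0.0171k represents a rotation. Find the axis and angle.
axis = (0.7873, -0.6162, -0.0191), θ = 233°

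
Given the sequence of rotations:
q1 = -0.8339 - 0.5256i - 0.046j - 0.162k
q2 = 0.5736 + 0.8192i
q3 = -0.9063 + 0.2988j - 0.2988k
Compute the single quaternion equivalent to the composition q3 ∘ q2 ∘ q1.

q2 · q1 = -0.0478 - 0.9846i + 0.1063j - 0.1306k
q3 · q2 · q1 = -0.0275 + 0.8851i + 0.1836j + 0.4268k
-0.0275 + 0.8851i + 0.1836j + 0.4268k


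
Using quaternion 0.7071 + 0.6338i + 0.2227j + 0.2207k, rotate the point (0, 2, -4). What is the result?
(-2.438, 3.39, 1.6)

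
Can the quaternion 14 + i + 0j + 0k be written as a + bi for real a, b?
Yes. The quaternion 14 + i has j- and k-coefficients y = z = 0, so it lies in the complex subalgebra spanned by 1 and i.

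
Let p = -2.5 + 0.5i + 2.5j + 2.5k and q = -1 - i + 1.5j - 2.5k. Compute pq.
5.5 - 8i - 7.5j + 7k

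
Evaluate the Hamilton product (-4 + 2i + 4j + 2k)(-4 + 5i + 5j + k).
-16 - 34i - 28j - 22k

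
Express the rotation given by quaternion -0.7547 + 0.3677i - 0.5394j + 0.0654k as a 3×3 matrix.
[[0.4095, -0.298, 0.8623], [-0.4954, 0.721, 0.4845], [-0.7661, -0.6256, 0.1477]]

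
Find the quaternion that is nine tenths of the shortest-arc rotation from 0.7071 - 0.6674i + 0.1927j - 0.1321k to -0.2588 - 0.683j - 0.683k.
0.3457 - 0.0918i + 0.6823j + 0.6376k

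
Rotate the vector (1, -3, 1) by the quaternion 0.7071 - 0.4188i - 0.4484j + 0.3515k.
(-0.213, -0.057, 3.309)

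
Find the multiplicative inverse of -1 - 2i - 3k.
-0.0714 + 0.1429i + 0.2143k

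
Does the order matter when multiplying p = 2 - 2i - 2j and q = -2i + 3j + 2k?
Yes: pq = 2 - 8i + 10j - 6k ≠ 2 + 2j + 14k = qp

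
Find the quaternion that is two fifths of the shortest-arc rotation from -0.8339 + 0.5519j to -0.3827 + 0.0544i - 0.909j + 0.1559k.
-0.4221 - 0.0292i + 0.9022j - 0.0835k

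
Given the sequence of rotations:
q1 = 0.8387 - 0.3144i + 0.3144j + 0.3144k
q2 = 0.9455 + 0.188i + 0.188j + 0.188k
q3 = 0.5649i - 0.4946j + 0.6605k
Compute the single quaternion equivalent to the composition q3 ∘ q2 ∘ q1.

q2 · q1 = 0.7339 - 0.1396i + 0.3367j + 0.5732k
q3 · q2 · q1 = -0.1332 - 0.0913i - 0.779j + 0.6059k
-0.1332 - 0.0913i - 0.779j + 0.6059k


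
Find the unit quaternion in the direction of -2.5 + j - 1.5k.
-0.8111 + 0.3244j - 0.4867k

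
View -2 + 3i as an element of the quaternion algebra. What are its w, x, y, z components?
-2 + 3i + 0j + 0k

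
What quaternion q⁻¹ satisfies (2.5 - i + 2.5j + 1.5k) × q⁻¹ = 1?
0.1587 + 0.0635i - 0.1587j - 0.0952k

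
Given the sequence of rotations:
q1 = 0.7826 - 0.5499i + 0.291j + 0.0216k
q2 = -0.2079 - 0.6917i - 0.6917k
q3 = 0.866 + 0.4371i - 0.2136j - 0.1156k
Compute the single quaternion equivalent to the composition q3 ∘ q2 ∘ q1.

q2 · q1 = -0.5281 - 0.2257i + 0.3348j - 0.7471k
q3 · q2 · q1 = -0.3735 - 0.228i + 0.7554j - 0.4878k
-0.3735 - 0.228i + 0.7554j - 0.4878k


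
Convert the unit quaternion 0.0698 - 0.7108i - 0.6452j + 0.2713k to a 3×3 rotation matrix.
[[0.0202, 0.8793, -0.4758], [0.9551, -0.1577, -0.2509], [-0.2956, -0.4493, -0.843]]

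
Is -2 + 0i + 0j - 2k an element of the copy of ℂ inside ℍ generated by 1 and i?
No. The quaternion -2 - 2k has j-coefficient y = 0 and k-coefficient z = -2, not both zero, so it does not lie in the complex subalgebra spanned by 1 and i.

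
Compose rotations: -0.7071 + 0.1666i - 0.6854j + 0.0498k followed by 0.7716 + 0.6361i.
-0.6516 - 0.3212i - 0.5605j - 0.3976k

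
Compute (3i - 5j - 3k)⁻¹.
-0.0698i + 0.1163j + 0.0698k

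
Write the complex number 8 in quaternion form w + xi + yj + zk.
8 + 0i + 0j + 0k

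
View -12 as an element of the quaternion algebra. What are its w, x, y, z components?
-12 + 0i + 0j + 0k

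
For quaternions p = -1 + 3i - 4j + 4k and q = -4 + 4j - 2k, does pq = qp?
No: pq = 28 - 20i + 18j - 2k ≠ 28 - 4i + 6j - 26k = qp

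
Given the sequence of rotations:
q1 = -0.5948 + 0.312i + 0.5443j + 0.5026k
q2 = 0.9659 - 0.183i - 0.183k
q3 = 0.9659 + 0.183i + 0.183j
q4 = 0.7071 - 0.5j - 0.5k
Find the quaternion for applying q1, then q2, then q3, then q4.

q2 · q1 = -0.4254 + 0.5098i + 0.5606j + 0.4947k
q3 · q2 · q1 = -0.6068 + 0.5051i + 0.3731j + 0.4871k
q4 · q3 · q2 · q1 = 0.001 + 0.3002i + 0.3147j + 0.9004k
0.001 + 0.3002i + 0.3147j + 0.9004k


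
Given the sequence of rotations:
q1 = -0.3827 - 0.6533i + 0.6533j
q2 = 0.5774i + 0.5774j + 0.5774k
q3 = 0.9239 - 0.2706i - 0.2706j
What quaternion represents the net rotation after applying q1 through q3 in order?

q2 · q1 = -0.5982i - 0.5982j + 0.5335k
q3 · q2 · q1 = -0.3237 - 0.697i - 0.4083j + 0.4929k
-0.3237 - 0.697i - 0.4083j + 0.4929k


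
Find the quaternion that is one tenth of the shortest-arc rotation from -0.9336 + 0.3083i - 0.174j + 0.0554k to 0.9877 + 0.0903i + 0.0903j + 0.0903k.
-0.9474 + 0.2699i - 0.1669j + 0.0408k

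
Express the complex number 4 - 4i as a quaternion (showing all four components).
4 - 4i + 0j + 0k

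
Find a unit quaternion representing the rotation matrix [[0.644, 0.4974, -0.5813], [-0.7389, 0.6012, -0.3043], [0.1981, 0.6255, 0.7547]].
0.866 + 0.2684i - 0.225j - 0.3569k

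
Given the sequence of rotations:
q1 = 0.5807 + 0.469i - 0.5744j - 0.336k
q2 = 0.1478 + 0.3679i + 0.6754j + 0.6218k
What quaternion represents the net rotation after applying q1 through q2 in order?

q2 · q1 = 0.5102 + 0.4132i + 0.7225j - 0.2167k
0.5102 + 0.4132i + 0.7225j - 0.2167k


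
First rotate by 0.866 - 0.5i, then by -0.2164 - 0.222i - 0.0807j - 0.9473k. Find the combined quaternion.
-0.2984 - 0.0841i + 0.4038j - 0.8607k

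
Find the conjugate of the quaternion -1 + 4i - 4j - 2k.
-1 - 4i + 4j + 2k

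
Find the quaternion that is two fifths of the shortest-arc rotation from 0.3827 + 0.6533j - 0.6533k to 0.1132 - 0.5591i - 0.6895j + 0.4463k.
0.1966 + 0.245i + 0.7225j - 0.6159k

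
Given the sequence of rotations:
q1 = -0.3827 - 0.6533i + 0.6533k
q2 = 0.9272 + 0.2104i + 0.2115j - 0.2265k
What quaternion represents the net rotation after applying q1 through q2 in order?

q2 · q1 = -0.0694 - 0.5481i - 0.0704j + 0.8306k
-0.0694 - 0.5481i - 0.0704j + 0.8306k


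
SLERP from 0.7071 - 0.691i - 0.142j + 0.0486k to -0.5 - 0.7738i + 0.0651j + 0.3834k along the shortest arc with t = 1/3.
0.3468 - 0.9095i - 0.0856j + 0.2126k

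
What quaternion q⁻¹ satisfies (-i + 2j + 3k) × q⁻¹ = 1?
0.0714i - 0.1429j - 0.2143k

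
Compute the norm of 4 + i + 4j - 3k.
√42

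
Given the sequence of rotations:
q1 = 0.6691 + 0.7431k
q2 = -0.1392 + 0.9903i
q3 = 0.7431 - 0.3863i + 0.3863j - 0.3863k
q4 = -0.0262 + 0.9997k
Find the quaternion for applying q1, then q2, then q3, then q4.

q2 · q1 = -0.0931 + 0.6626i - 0.7359j - 0.1034k
q3 · q2 · q1 = 0.4311 + 0.2041i - 0.8787j - 0.0126k
q4 · q3 · q2 · q1 = 0.0013 + 0.8731i + 0.2271j + 0.4313k
0.0013 + 0.8731i + 0.2271j + 0.4313k


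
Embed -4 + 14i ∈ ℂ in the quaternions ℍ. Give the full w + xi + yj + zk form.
-4 + 14i + 0j + 0k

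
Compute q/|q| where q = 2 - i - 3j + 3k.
0.417 - 0.2085i - 0.6255j + 0.6255k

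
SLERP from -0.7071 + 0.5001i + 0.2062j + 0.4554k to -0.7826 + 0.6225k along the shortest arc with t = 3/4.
-0.7882 + 0.1318i + 0.0544j + 0.5987k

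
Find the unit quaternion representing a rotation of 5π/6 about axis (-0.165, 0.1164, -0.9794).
0.2588 - 0.1594i + 0.1124j - 0.946k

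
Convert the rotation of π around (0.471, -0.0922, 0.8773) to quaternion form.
0.471i - 0.0922j + 0.8773k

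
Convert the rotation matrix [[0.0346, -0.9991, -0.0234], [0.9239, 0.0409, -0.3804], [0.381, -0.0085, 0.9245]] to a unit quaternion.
0.7071 + 0.1315i - 0.143j + 0.6799k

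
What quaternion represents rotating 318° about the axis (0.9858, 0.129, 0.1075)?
-0.9336 + 0.3533i + 0.0462j + 0.0385k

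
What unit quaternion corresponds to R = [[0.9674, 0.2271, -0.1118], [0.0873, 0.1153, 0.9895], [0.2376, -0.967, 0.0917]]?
0.7373 - 0.6634i - 0.1185j - 0.0474k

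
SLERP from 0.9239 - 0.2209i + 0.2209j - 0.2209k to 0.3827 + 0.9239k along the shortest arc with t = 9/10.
0.503 - 0.0316i + 0.0316j + 0.8632k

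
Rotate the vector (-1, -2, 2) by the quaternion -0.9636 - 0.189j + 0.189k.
(-0.857, -1.636, 2.364)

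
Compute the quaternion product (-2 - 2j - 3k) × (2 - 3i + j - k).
-5 + 11i + 3j - 10k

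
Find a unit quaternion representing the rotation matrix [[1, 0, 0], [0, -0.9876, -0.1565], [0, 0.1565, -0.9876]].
0.0785 + 0.9969i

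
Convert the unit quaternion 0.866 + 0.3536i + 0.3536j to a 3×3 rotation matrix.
[[0.7499, 0.2501, 0.6124], [0.2501, 0.7499, -0.6124], [-0.6124, 0.6124, 0.4999]]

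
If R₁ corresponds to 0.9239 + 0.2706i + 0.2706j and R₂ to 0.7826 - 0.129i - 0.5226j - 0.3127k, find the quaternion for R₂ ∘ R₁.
0.8994 + 0.1772i - 0.3557j - 0.1824k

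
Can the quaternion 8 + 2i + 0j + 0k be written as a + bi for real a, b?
Yes. The quaternion 8 + 2i has j- and k-coefficients y = z = 0, so it lies in the complex subalgebra spanned by 1 and i.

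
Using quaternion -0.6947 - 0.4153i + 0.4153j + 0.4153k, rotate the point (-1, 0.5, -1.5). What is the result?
(1.189, 1.425, -0.236)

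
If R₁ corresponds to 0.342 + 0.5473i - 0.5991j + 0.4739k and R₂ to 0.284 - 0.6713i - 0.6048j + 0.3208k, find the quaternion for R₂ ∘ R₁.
-0.0498 - 0.1686i + 0.1167j + 0.9775k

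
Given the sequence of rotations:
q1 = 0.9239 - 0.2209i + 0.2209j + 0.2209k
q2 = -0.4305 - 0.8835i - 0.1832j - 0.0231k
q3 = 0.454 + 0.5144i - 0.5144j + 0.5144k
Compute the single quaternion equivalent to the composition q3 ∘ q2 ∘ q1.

q2 · q1 = -0.5473 - 0.7565i - 0.0641j - 0.3521k
q3 · q2 · q1 = 0.2888 - 0.4109i + 0.0444j - 0.8635k
0.2888 - 0.4109i + 0.0444j - 0.8635k


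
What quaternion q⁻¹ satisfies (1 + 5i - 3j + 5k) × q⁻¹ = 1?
0.0167 - 0.0833i + 0.05j - 0.0833k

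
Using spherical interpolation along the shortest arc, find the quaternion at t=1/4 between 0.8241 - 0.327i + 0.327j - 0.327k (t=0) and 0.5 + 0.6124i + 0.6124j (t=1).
0.8403 - 0.0819i + 0.4618j - 0.2719k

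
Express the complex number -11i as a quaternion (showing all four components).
0 - 11i + 0j + 0k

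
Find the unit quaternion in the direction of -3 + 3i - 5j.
-0.4575 + 0.4575i - 0.7625j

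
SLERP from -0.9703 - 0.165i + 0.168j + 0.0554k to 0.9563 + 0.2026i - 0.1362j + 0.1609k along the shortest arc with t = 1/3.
-0.971 - 0.1785i + 0.1583j - 0.0169k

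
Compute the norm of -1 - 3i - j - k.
√12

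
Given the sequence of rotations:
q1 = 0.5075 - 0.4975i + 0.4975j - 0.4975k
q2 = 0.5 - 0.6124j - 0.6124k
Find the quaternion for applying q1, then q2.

q2 · q1 = 0.2537 + 0.3606i + 0.2426j - 0.8642k
0.2537 + 0.3606i + 0.2426j - 0.8642k


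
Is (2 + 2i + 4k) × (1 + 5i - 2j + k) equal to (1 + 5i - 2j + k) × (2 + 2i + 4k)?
No: pq = -12 + 20i + 14j + 2k ≠ -12 + 4i - 22j + 10k = qp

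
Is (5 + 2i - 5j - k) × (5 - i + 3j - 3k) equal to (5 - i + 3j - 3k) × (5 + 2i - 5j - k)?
No: pq = 39 + 23i - 3j - 19k ≠ 39 - 13i - 17j - 21k = qp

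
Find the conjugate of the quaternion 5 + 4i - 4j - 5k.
5 - 4i + 4j + 5k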